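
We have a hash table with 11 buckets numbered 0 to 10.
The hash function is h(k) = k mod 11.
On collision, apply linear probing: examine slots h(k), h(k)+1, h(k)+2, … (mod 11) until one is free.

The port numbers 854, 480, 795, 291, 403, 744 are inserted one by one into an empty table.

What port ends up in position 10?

744

Insert 854: h=7, slot 7 empty -> index 7.
Insert 480: h=7, slot 7 occupied -> index 8.
Insert 795: h=3, slot 3 empty -> index 3.
Insert 291: h=5, slot 5 empty -> index 5.
Insert 403: h=7, slots 7,8 occupied -> index 9.
Insert 744: h=7, slots 7,8,9 occupied -> index 10.
Table: [∅, ∅, ∅, 795, ∅, 291, ∅, 854, 480, 403, 744]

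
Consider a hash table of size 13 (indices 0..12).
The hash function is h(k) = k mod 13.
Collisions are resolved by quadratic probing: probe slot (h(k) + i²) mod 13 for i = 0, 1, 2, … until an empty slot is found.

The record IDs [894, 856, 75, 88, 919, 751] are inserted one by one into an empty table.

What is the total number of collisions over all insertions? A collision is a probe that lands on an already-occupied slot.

894: h=10 -> slot 10
856: h=11 -> slot 11
75: h=10, probe 10,11,1 -> slot 1
88: h=10, probe 10,11,1,6 -> slot 6
919: h=9 -> slot 9
751: h=10, probe 10,11,1,6,0 -> slot 0
Table: [751, 75, _, _, _, _, 88, _, _, 919, 894, 856, _]

9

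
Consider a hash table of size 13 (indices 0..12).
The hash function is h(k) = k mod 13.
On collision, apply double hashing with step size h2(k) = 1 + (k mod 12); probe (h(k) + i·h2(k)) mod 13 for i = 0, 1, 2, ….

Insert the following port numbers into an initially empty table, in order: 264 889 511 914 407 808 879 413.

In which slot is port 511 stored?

Insert 264: h=4, slot 4 empty => index 4.
Insert 889: h=5, slot 5 empty => index 5.
Insert 511: h=4, h2=8, slot 4 occupied => index 12.
Insert 914: h=4, h2=3, slot 4 occupied => index 7.
Insert 407: h=4, h2=12, slot 4 occupied => index 3.
Insert 808: h=2, slot 2 empty => index 2.
Insert 879: h=8, slot 8 empty => index 8.
Insert 413: h=10, slot 10 empty => index 10.
Table: [_, _, 808, 407, 264, 889, _, 914, 879, _, 413, _, 511]

12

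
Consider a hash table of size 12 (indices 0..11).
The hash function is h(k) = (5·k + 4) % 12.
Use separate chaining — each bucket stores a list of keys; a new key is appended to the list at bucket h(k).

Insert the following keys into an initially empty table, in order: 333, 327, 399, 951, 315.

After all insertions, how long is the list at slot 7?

333 → bucket 1
327 → bucket 7
399 → bucket 7 (collision)
951 → bucket 7 (collision)
315 → bucket 7 (collision)
Final buckets:
0: _
1: 333
2: _
3: _
4: _
5: _
6: _
7: 327 -> 399 -> 951 -> 315
8: _
9: _
10: _
11: _

4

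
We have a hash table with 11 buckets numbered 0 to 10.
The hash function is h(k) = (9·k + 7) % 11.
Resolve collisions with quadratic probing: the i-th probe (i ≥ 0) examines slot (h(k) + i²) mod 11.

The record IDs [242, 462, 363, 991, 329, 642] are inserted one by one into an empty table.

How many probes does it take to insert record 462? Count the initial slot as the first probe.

242: h=7 -> slot 7
462: h=7, probe 7,8 -> slot 8
363: h=7, probe 7,8,0 -> slot 0
991: h=5 -> slot 5
329: h=9 -> slot 9
642: h=10 -> slot 10
Table: [363, ., ., ., ., 991, ., 242, 462, 329, 642]

2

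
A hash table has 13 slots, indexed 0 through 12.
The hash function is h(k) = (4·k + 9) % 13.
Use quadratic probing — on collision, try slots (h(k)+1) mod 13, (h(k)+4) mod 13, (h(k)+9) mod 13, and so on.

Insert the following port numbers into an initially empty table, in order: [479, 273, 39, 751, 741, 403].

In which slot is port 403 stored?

479 hashes to 1; slot 1 is free → place at 1.
273 hashes to 9; slot 9 is free → place at 9.
39 hashes to 9; 9 taken → place at 10.
751 hashes to 10; 10 taken → place at 11.
741 hashes to 9; 9,10 taken → place at 0.
403 hashes to 9; 9,10,0 taken → place at 5.
Table: [741, 479, ∅, ∅, ∅, 403, ∅, ∅, ∅, 273, 39, 751, ∅]

5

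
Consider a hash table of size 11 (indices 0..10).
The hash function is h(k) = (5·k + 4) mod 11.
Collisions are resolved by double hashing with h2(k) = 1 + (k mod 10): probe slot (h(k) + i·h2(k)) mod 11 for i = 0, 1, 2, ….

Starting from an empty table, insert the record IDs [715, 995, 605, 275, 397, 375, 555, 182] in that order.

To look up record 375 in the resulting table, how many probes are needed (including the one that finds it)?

715: h=4 => slot 4
995: h=7 => slot 7
605: h=4, h2=6, probe 4,10 => slot 10
275: h=4, h2=6, probe 4,10,5 => slot 5
397: h=9 => slot 9
375: h=9, h2=6, probe 9,4,10,5,0 => slot 0
555: h=7, h2=6, probe 7,2 => slot 2
182: h=1 => slot 1
Table: [375, 182, 555, ., 715, 275, ., 995, ., 397, 605]
Lookup 375: h=9, h2=6, probe 9,4,10,5,0 → found at 0.

5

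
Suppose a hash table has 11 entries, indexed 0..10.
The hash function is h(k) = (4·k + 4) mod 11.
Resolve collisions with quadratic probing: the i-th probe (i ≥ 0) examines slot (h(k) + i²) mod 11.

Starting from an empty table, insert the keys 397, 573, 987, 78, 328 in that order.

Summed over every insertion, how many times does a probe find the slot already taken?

397: h=8 -> slot 8
573: h=8, probe 8,9 -> slot 9
987: h=3 -> slot 3
78: h=8, probe 8,9,1 -> slot 1
328: h=7 -> slot 7
Table: [—, 78, —, 987, —, —, —, 328, 397, 573, —]

3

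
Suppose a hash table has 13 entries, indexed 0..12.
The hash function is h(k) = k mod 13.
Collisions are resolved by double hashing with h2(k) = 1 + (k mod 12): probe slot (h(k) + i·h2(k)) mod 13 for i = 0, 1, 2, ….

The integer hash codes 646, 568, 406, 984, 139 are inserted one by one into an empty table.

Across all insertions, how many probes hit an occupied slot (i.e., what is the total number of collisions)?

646: h=9 -> slot 9
568: h=9, h2=5, probe 9,1 -> slot 1
406: h=3 -> slot 3
984: h=9, h2=1, probe 9,10 -> slot 10
139: h=9, h2=8, probe 9,4 -> slot 4
Table: [—, 568, —, 406, 139, —, —, —, —, 646, 984, —, —]

3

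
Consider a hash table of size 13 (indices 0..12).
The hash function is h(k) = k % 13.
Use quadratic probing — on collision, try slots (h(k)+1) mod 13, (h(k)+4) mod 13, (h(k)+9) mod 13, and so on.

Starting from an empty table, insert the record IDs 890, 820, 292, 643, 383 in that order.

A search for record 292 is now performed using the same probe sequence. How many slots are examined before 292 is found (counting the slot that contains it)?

890 hashes to 6; slot 6 is free -> place at 6.
820 hashes to 1; slot 1 is free -> place at 1.
292 hashes to 6; 6 taken -> place at 7.
643 hashes to 6; 6,7 taken -> place at 10.
383 hashes to 6; 6,7,10 taken -> place at 2.
Table: [_, 820, 383, _, _, _, 890, 292, _, _, 643, _, _]
Lookup 292: h=6, probe 6,7 → found at 7.

2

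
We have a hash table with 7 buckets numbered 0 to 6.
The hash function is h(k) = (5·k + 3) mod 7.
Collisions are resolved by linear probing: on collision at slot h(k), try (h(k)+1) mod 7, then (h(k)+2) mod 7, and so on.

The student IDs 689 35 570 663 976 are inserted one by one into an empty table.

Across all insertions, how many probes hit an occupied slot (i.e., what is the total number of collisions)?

3

Insert 689: h=4, slot 4 empty -> index 4.
Insert 35: h=3, slot 3 empty -> index 3.
Insert 570: h=4, slot 4 occupied -> index 5.
Insert 663: h=0, slot 0 empty -> index 0.
Insert 976: h=4, slots 4,5 occupied -> index 6.
Table: [663, ∅, ∅, 35, 689, 570, 976]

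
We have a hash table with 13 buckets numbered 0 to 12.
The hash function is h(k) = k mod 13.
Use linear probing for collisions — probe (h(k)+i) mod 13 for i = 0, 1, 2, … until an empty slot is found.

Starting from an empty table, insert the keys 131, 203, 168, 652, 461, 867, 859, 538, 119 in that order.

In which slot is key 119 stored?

131 hashes to 1; slot 1 is free => place at 1.
203 hashes to 8; slot 8 is free => place at 8.
168 hashes to 12; slot 12 is free => place at 12.
652 hashes to 2; slot 2 is free => place at 2.
461 hashes to 6; slot 6 is free => place at 6.
867 hashes to 9; slot 9 is free => place at 9.
859 hashes to 1; 1,2 taken => place at 3.
538 hashes to 5; slot 5 is free => place at 5.
119 hashes to 2; 2,3 taken => place at 4.
Table: [-, 131, 652, 859, 119, 538, 461, -, 203, 867, -, -, 168]

4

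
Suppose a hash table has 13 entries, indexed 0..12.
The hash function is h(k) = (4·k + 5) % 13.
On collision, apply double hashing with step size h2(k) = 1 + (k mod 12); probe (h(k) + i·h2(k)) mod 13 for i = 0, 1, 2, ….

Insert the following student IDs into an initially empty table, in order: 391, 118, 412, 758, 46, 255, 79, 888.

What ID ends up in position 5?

391 hashes to 9; slot 9 is free => place at 9.
118 hashes to 9, h2=11; 9 taken => place at 7.
412 hashes to 2; slot 2 is free => place at 2.
758 hashes to 8; slot 8 is free => place at 8.
46 hashes to 7, h2=11; 7 taken => place at 5.
255 hashes to 11; slot 11 is free => place at 11.
79 hashes to 9, h2=8; 9 taken => place at 4.
888 hashes to 8, h2=1; 8,9 taken => place at 10.
Table: [—, —, 412, —, 79, 46, —, 118, 758, 391, 888, 255, —]

46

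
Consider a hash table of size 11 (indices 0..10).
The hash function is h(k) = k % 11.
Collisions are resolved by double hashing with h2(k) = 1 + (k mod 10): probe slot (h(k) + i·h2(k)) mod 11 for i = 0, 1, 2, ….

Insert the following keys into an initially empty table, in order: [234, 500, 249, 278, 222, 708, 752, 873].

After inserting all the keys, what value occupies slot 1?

278

234: h=3 → slot 3
500: h=5 → slot 5
249: h=7 → slot 7
278: h=3, h2=9, probe 3,1 → slot 1
222: h=2 → slot 2
708: h=4 → slot 4
752: h=4, h2=3, probe 4,7,10 → slot 10
873: h=4, h2=4, probe 4,8 → slot 8
Table: [-, 278, 222, 234, 708, 500, -, 249, 873, -, 752]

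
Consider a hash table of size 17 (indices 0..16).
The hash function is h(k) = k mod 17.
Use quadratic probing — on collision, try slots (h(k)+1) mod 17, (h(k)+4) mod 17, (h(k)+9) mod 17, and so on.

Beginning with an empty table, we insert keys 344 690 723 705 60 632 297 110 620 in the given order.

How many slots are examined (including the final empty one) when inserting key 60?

3

Insert 344: h=4, slot 4 empty → index 4.
Insert 690: h=10, slot 10 empty → index 10.
Insert 723: h=9, slot 9 empty → index 9.
Insert 705: h=8, slot 8 empty → index 8.
Insert 60: h=9, slots 9,10 occupied → index 13.
Insert 632: h=3, slot 3 empty → index 3.
Insert 297: h=8, slots 8,9 occupied → index 12.
Insert 110: h=8, slots 8,9,12 occupied → index 0.
Insert 620: h=8, slots 8,9,12,0 occupied → index 7.
Table: [110, —, —, 632, 344, —, —, 620, 705, 723, 690, —, 297, 60, —, —, —]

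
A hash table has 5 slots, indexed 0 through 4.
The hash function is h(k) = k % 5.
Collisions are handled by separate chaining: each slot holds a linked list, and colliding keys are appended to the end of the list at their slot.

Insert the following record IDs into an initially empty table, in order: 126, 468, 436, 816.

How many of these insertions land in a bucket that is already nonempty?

126 -> bucket 1
468 -> bucket 3
436 -> bucket 1 (collision)
816 -> bucket 1 (collision)
Final buckets:
0: _
1: 126 -> 436 -> 816
2: _
3: 468
4: _

2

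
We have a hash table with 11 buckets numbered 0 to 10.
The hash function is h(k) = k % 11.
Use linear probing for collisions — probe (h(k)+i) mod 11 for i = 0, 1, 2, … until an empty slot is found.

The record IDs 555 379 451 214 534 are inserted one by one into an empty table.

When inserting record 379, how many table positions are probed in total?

555: h=5 => slot 5
379: h=5, probe 5,6 => slot 6
451: h=0 => slot 0
214: h=5, probe 5,6,7 => slot 7
534: h=6, probe 6,7,8 => slot 8
Table: [451, _, _, _, _, 555, 379, 214, 534, _, _]

2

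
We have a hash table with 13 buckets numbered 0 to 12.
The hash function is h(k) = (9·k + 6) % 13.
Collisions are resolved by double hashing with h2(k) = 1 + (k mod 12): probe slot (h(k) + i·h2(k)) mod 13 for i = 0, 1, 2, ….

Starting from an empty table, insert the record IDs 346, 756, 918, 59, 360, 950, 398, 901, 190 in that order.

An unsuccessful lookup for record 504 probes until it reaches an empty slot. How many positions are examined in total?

2

346: h=0 → slot 0
756: h=11 → slot 11
918: h=0, h2=7, probe 0,7 → slot 7
59: h=4 → slot 4
360: h=9 → slot 9
950: h=2 → slot 2
398: h=0, h2=3, probe 0,3 → slot 3
901: h=3, h2=2, probe 3,5 → slot 5
190: h=0, h2=11, probe 0,11,9,7,5,3,1 → slot 1
Table: [346, 190, 950, 398, 59, 901, ., 918, ., 360, ., 756, .]
Lookup 504: h=5, h2=1, probe 5,6 → slot 6 empty, not found.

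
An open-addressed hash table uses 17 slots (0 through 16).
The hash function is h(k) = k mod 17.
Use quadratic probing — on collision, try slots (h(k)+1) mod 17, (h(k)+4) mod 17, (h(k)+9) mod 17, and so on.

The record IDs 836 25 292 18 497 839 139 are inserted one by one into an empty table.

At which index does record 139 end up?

836: h=3 → slot 3
25: h=8 → slot 8
292: h=3, probe 3,4 → slot 4
18: h=1 → slot 1
497: h=4, probe 4,5 → slot 5
839: h=6 → slot 6
139: h=3, probe 3,4,7 → slot 7
Table: [., 18, ., 836, 292, 497, 839, 139, 25, ., ., ., ., ., ., ., .]

7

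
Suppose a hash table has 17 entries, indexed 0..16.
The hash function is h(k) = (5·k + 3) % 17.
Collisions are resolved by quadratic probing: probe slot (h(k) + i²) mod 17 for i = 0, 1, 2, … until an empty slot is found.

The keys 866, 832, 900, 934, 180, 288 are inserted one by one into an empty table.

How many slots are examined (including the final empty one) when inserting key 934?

Insert 866: h=15, slot 15 empty -> index 15.
Insert 832: h=15, slot 15 occupied -> index 16.
Insert 900: h=15, slots 15,16 occupied -> index 2.
Insert 934: h=15, slots 15,16,2 occupied -> index 7.
Insert 180: h=2, slot 2 occupied -> index 3.
Insert 288: h=15, slots 15,16,2,7 occupied -> index 14.
Table: [—, —, 900, 180, —, —, —, 934, —, —, —, —, —, —, 288, 866, 832]

4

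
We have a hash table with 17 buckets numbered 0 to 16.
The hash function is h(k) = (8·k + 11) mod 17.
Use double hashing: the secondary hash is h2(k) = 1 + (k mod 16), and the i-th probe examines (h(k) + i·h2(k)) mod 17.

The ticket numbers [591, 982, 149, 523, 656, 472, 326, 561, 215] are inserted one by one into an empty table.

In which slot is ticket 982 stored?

3

Insert 591: h=13, slot 13 empty -> index 13.
Insert 982: h=13, h2=7, slot 13 occupied -> index 3.
Insert 149: h=13, h2=6, slot 13 occupied -> index 2.
Insert 523: h=13, h2=12, slot 13 occupied -> index 8.
Insert 656: h=6, slot 6 empty -> index 6.
Insert 472: h=13, h2=9, slot 13 occupied -> index 5.
Insert 326: h=1, slot 1 empty -> index 1.
Insert 561: h=11, slot 11 empty -> index 11.
Insert 215: h=14, slot 14 empty -> index 14.
Table: [-, 326, 149, 982, -, 472, 656, -, 523, -, -, 561, -, 591, 215, -, -]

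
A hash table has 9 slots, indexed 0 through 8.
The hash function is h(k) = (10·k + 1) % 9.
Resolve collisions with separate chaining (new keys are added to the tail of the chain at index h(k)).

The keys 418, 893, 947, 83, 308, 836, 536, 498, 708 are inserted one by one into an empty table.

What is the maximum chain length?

418 -> bucket 5
893 -> bucket 3
947 -> bucket 3 (collision)
83 -> bucket 3 (collision)
308 -> bucket 3 (collision)
836 -> bucket 0
536 -> bucket 6
498 -> bucket 4
708 -> bucket 7
Final buckets:
0: 836
1: -
2: -
3: 893 -> 947 -> 83 -> 308
4: 498
5: 418
6: 536
7: 708
8: -

4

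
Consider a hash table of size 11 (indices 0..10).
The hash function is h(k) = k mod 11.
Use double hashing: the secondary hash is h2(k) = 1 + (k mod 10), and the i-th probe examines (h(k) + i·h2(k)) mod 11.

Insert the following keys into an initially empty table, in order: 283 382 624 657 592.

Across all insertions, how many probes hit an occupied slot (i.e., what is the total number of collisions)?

283: h=8 → slot 8
382: h=8, h2=3, probe 8,0 → slot 0
624: h=8, h2=5, probe 8,2 → slot 2
657: h=8, h2=8, probe 8,5 → slot 5
592: h=9 → slot 9
Table: [382, -, 624, -, -, 657, -, -, 283, 592, -]

3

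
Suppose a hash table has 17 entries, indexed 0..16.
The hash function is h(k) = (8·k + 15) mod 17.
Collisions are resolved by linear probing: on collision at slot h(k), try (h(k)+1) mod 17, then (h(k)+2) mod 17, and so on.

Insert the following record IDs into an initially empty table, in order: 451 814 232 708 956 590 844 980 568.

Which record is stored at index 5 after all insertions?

Insert 451: h=2, slot 2 empty => index 2.
Insert 814: h=16, slot 16 empty => index 16.
Insert 232: h=1, slot 1 empty => index 1.
Insert 708: h=1, slots 1,2 occupied => index 3.
Insert 956: h=13, slot 13 empty => index 13.
Insert 590: h=9, slot 9 empty => index 9.
Insert 844: h=1, slots 1,2,3 occupied => index 4.
Insert 980: h=1, slots 1,2,3,4 occupied => index 5.
Insert 568: h=3, slots 3,4,5 occupied => index 6.
Table: [-, 232, 451, 708, 844, 980, 568, -, -, 590, -, -, -, 956, -, -, 814]

980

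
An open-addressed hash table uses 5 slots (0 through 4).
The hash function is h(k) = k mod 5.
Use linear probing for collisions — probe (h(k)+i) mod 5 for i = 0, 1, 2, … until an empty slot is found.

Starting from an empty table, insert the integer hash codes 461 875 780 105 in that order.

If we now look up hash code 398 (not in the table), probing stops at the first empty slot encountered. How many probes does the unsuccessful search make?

Insert 461: h=1, slot 1 empty => index 1.
Insert 875: h=0, slot 0 empty => index 0.
Insert 780: h=0, slots 0,1 occupied => index 2.
Insert 105: h=0, slots 0,1,2 occupied => index 3.
Table: [875, 461, 780, 105, _]
Lookup 398: h=3, probe 3,4 → slot 4 empty, not found.

2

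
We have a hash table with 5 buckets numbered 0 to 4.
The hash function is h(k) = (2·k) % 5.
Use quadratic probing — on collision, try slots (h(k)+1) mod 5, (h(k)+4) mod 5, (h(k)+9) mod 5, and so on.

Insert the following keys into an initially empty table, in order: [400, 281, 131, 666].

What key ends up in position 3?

131

400: h=0 -> slot 0
281: h=2 -> slot 2
131: h=2, probe 2,3 -> slot 3
666: h=2, probe 2,3,1 -> slot 1
Table: [400, 666, 281, 131, .]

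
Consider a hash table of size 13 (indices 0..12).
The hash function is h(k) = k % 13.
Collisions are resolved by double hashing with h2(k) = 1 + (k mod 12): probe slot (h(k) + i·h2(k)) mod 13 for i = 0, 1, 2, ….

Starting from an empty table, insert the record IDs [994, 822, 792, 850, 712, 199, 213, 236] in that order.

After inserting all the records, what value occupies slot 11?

236

Insert 994: h=6, slot 6 empty -> index 6.
Insert 822: h=3, slot 3 empty -> index 3.
Insert 792: h=12, slot 12 empty -> index 12.
Insert 850: h=5, slot 5 empty -> index 5.
Insert 712: h=10, slot 10 empty -> index 10.
Insert 199: h=4, slot 4 empty -> index 4.
Insert 213: h=5, h2=10, slot 5 occupied -> index 2.
Insert 236: h=2, h2=9, slot 2 occupied -> index 11.
Table: [-, -, 213, 822, 199, 850, 994, -, -, -, 712, 236, 792]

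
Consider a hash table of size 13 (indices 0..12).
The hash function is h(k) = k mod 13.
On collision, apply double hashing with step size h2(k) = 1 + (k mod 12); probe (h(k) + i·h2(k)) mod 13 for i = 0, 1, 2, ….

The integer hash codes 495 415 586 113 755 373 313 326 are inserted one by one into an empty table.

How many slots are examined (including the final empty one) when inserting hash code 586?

Insert 495: h=1, slot 1 empty => index 1.
Insert 415: h=12, slot 12 empty => index 12.
Insert 586: h=1, h2=11, slots 1,12 occupied => index 10.
Insert 113: h=9, slot 9 empty => index 9.
Insert 755: h=1, h2=12, slot 1 occupied => index 0.
Insert 373: h=9, h2=2, slot 9 occupied => index 11.
Insert 313: h=1, h2=2, slot 1 occupied => index 3.
Insert 326: h=1, h2=3, slot 1 occupied => index 4.
Table: [755, 495, ∅, 313, 326, ∅, ∅, ∅, ∅, 113, 586, 373, 415]

3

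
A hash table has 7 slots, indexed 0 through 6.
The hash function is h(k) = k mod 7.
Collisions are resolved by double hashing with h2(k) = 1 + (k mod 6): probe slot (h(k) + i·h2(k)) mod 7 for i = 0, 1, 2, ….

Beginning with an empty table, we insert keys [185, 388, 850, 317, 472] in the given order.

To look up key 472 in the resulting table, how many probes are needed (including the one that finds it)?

4

185 hashes to 3; slot 3 is free -> place at 3.
388 hashes to 3, h2=5; 3 taken -> place at 1.
850 hashes to 3, h2=5; 3,1 taken -> place at 6.
317 hashes to 2; slot 2 is free -> place at 2.
472 hashes to 3, h2=5; 3,1,6 taken -> place at 4.
Table: [., 388, 317, 185, 472, ., 850]
Lookup 472: h=3, h2=5, probe 3,1,6,4 → found at 4.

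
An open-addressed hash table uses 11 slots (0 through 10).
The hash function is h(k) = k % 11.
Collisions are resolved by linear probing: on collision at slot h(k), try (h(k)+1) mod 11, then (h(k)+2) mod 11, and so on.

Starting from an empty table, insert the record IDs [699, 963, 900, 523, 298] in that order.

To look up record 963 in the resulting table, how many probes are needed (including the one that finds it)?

699 hashes to 6; slot 6 is free => place at 6.
963 hashes to 6; 6 taken => place at 7.
900 hashes to 9; slot 9 is free => place at 9.
523 hashes to 6; 6,7 taken => place at 8.
298 hashes to 1; slot 1 is free => place at 1.
Table: [-, 298, -, -, -, -, 699, 963, 523, 900, -]
Lookup 963: h=6, probe 6,7 → found at 7.

2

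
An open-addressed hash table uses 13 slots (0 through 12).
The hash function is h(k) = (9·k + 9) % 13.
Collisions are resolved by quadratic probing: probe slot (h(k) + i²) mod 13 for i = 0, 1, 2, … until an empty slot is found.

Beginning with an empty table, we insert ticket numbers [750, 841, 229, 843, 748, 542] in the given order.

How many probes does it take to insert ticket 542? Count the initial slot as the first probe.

4

750: h=12 => slot 12
841: h=12, probe 12,0 => slot 0
229: h=3 => slot 3
843: h=4 => slot 4
748: h=7 => slot 7
542: h=12, probe 12,0,3,8 => slot 8
Table: [841, —, —, 229, 843, —, —, 748, 542, —, —, —, 750]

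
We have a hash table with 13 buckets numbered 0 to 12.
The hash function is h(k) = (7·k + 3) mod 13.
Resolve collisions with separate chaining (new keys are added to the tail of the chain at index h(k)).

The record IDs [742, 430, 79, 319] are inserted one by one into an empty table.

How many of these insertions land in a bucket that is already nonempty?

742 -> bucket 10
430 -> bucket 10 (collision)
79 -> bucket 10 (collision)
319 -> bucket 0
Final buckets:
0: 319
1: .
2: .
3: .
4: .
5: .
6: .
7: .
8: .
9: .
10: 742 -> 430 -> 79
11: .
12: .

2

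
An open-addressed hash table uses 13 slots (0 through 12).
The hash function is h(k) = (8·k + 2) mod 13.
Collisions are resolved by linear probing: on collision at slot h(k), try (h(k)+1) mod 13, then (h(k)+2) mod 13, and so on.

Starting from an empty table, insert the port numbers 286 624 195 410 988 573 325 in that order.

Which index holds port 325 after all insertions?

7

Insert 286: h=2, slot 2 empty => index 2.
Insert 624: h=2, slot 2 occupied => index 3.
Insert 195: h=2, slots 2,3 occupied => index 4.
Insert 410: h=6, slot 6 empty => index 6.
Insert 988: h=2, slots 2,3,4 occupied => index 5.
Insert 573: h=10, slot 10 empty => index 10.
Insert 325: h=2, slots 2,3,4,5,6 occupied => index 7.
Table: [∅, ∅, 286, 624, 195, 988, 410, 325, ∅, ∅, 573, ∅, ∅]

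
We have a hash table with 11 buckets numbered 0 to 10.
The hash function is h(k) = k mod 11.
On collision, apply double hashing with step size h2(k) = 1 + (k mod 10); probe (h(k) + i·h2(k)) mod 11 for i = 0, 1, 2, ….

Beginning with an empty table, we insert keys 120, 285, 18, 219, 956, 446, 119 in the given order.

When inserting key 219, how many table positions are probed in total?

2

120: h=10 -> slot 10
285: h=10, h2=6, probe 10,5 -> slot 5
18: h=7 -> slot 7
219: h=10, h2=10, probe 10,9 -> slot 9
956: h=10, h2=7, probe 10,6 -> slot 6
446: h=6, h2=7, probe 6,2 -> slot 2
119: h=9, h2=10, probe 9,8 -> slot 8
Table: [., ., 446, ., ., 285, 956, 18, 119, 219, 120]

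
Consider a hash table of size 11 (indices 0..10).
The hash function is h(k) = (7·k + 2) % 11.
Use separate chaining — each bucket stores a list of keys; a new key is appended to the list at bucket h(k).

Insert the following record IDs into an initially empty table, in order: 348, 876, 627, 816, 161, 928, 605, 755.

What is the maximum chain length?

4

348 -> bucket 7
876 -> bucket 7 (collision)
627 -> bucket 2
816 -> bucket 5
161 -> bucket 7 (collision)
928 -> bucket 8
605 -> bucket 2 (collision)
755 -> bucket 7 (collision)
Final buckets:
0: ∅
1: ∅
2: 627 -> 605
3: ∅
4: ∅
5: 816
6: ∅
7: 348 -> 876 -> 161 -> 755
8: 928
9: ∅
10: ∅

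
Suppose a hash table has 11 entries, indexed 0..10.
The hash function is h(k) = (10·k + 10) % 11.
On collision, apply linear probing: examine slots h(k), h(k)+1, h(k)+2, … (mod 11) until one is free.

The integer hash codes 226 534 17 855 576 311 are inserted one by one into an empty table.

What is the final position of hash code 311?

8

Insert 226: h=4, slot 4 empty -> index 4.
Insert 534: h=4, slot 4 occupied -> index 5.
Insert 17: h=4, slots 4,5 occupied -> index 6.
Insert 855: h=2, slot 2 empty -> index 2.
Insert 576: h=6, slot 6 occupied -> index 7.
Insert 311: h=7, slot 7 occupied -> index 8.
Table: [-, -, 855, -, 226, 534, 17, 576, 311, -, -]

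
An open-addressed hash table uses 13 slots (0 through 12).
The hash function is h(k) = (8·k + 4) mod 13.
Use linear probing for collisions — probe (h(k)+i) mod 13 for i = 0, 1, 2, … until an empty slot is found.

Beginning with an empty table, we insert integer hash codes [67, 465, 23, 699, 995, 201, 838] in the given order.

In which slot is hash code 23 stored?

8

67: h=7 → slot 7
465: h=6 → slot 6
23: h=6, probe 6,7,8 → slot 8
699: h=6, probe 6,7,8,9 → slot 9
995: h=8, probe 8,9,10 → slot 10
201: h=0 → slot 0
838: h=0, probe 0,1 → slot 1
Table: [201, 838, _, _, _, _, 465, 67, 23, 699, 995, _, _]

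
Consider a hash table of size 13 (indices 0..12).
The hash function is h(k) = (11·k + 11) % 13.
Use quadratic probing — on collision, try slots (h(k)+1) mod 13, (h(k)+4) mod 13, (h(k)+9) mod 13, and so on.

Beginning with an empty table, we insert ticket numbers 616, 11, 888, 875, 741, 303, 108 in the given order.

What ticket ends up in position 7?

616: h=1 => slot 1
11: h=2 => slot 2
888: h=3 => slot 3
875: h=3, probe 3,4 => slot 4
741: h=11 => slot 11
303: h=3, probe 3,4,7 => slot 7
108: h=3, probe 3,4,7,12 => slot 12
Table: [-, 616, 11, 888, 875, -, -, 303, -, -, -, 741, 108]

303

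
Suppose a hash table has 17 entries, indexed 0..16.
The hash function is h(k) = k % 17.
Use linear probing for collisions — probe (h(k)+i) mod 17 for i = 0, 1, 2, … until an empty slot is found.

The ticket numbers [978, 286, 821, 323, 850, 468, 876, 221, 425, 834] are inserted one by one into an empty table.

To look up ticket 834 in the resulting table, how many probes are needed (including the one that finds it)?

978: h=9 -> slot 9
286: h=14 -> slot 14
821: h=5 -> slot 5
323: h=0 -> slot 0
850: h=0, probe 0,1 -> slot 1
468: h=9, probe 9,10 -> slot 10
876: h=9, probe 9,10,11 -> slot 11
221: h=0, probe 0,1,2 -> slot 2
425: h=0, probe 0,1,2,3 -> slot 3
834: h=1, probe 1,2,3,4 -> slot 4
Table: [323, 850, 221, 425, 834, 821, —, —, —, 978, 468, 876, —, —, 286, —, —]
Lookup 834: h=1, probe 1,2,3,4 → found at 4.

4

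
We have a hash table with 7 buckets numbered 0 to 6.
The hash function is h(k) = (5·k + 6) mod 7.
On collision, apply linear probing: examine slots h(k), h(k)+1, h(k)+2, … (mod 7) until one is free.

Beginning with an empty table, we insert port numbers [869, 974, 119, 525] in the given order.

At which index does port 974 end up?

5

869 hashes to 4; slot 4 is free → place at 4.
974 hashes to 4; 4 taken → place at 5.
119 hashes to 6; slot 6 is free → place at 6.
525 hashes to 6; 6 taken → place at 0.
Table: [525, ∅, ∅, ∅, 869, 974, 119]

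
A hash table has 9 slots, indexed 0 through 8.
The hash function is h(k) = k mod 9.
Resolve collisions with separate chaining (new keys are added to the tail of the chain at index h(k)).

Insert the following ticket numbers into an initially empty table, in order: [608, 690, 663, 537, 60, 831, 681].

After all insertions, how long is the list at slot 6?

608 → bucket 5
690 → bucket 6
663 → bucket 6 (collision)
537 → bucket 6 (collision)
60 → bucket 6 (collision)
831 → bucket 3
681 → bucket 6 (collision)
Final buckets:
0: _
1: _
2: _
3: 831
4: _
5: 608
6: 690 -> 663 -> 537 -> 60 -> 681
7: _
8: _

5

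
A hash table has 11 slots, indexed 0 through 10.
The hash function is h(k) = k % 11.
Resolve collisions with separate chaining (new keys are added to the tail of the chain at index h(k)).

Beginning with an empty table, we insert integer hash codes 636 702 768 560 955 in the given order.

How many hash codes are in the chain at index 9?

636 → bucket 9
702 → bucket 9 (collision)
768 → bucket 9 (collision)
560 → bucket 10
955 → bucket 9 (collision)
Final buckets:
0: ∅
1: ∅
2: ∅
3: ∅
4: ∅
5: ∅
6: ∅
7: ∅
8: ∅
9: 636 -> 702 -> 768 -> 955
10: 560

4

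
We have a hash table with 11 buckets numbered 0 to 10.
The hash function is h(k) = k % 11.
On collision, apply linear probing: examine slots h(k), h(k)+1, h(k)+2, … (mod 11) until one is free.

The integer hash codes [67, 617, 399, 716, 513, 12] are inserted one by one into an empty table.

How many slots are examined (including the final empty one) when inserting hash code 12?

67 hashes to 1; slot 1 is free → place at 1.
617 hashes to 1; 1 taken → place at 2.
399 hashes to 3; slot 3 is free → place at 3.
716 hashes to 1; 1,2,3 taken → place at 4.
513 hashes to 7; slot 7 is free → place at 7.
12 hashes to 1; 1,2,3,4 taken → place at 5.
Table: [—, 67, 617, 399, 716, 12, —, 513, —, —, —]

5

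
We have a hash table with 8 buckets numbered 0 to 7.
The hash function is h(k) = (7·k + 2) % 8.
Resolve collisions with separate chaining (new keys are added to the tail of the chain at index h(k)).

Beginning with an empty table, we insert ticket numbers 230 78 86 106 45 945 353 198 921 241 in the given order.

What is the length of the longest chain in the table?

230 -> bucket 4
78 -> bucket 4 (collision)
86 -> bucket 4 (collision)
106 -> bucket 0
45 -> bucket 5
945 -> bucket 1
353 -> bucket 1 (collision)
198 -> bucket 4 (collision)
921 -> bucket 1 (collision)
241 -> bucket 1 (collision)
Final buckets:
0: 106
1: 945 -> 353 -> 921 -> 241
2: _
3: _
4: 230 -> 78 -> 86 -> 198
5: 45
6: _
7: _

4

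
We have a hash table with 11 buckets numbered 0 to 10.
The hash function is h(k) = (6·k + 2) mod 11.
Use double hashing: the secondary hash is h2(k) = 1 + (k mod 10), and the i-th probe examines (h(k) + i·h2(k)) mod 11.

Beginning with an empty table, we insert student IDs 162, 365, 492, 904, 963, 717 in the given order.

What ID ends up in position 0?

717

162: h=6 => slot 6
365: h=3 => slot 3
492: h=6, h2=3, probe 6,9 => slot 9
904: h=3, h2=5, probe 3,8 => slot 8
963: h=5 => slot 5
717: h=3, h2=8, probe 3,0 => slot 0
Table: [717, -, -, 365, -, 963, 162, -, 904, 492, -]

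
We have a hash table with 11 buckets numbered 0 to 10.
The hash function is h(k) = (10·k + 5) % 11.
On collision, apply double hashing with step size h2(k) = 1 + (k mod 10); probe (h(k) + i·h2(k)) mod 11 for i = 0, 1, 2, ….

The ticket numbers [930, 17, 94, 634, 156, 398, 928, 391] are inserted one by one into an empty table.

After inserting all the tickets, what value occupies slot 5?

391

930 hashes to 10; slot 10 is free => place at 10.
17 hashes to 10, h2=8; 10 taken => place at 7.
94 hashes to 10, h2=5; 10 taken => place at 4.
634 hashes to 9; slot 9 is free => place at 9.
156 hashes to 3; slot 3 is free => place at 3.
398 hashes to 3, h2=9; 3 taken => place at 1.
928 hashes to 1, h2=9; 1,10 taken => place at 8.
391 hashes to 10, h2=2; 10,1,3 taken => place at 5.
Table: [-, 398, -, 156, 94, 391, -, 17, 928, 634, 930]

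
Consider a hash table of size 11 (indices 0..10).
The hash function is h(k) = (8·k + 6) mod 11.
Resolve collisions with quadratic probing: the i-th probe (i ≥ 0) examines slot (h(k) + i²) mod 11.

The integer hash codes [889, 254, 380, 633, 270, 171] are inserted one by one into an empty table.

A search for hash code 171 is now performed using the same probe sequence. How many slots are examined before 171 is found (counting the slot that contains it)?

Insert 889: h=1, slot 1 empty → index 1.
Insert 254: h=3, slot 3 empty → index 3.
Insert 380: h=10, slot 10 empty → index 10.
Insert 633: h=10, slot 10 occupied → index 0.
Insert 270: h=10, slots 10,0,3 occupied → index 8.
Insert 171: h=10, slots 10,0,3,8 occupied → index 4.
Table: [633, 889, ∅, 254, 171, ∅, ∅, ∅, 270, ∅, 380]
Lookup 171: h=10, probe 10,0,3,8,4 → found at 4.

5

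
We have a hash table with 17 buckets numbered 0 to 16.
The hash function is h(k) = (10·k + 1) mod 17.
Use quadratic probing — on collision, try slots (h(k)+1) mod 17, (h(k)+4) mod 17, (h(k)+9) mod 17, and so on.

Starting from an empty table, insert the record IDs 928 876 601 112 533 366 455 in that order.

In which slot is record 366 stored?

928 hashes to 16; slot 16 is free -> place at 16.
876 hashes to 6; slot 6 is free -> place at 6.
601 hashes to 10; slot 10 is free -> place at 10.
112 hashes to 16; 16 taken -> place at 0.
533 hashes to 10; 10 taken -> place at 11.
366 hashes to 6; 6 taken -> place at 7.
455 hashes to 12; slot 12 is free -> place at 12.
Table: [112, —, —, —, —, —, 876, 366, —, —, 601, 533, 455, —, —, —, 928]

7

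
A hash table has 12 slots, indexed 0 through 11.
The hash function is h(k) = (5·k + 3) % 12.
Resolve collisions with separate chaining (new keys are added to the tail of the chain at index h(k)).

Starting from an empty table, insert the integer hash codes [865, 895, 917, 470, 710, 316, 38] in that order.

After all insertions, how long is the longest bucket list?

3

865 -> bucket 8
895 -> bucket 2
917 -> bucket 4
470 -> bucket 1
710 -> bucket 1 (collision)
316 -> bucket 11
38 -> bucket 1 (collision)
Final buckets:
0: _
1: 470 -> 710 -> 38
2: 895
3: _
4: 917
5: _
6: _
7: _
8: 865
9: _
10: _
11: 316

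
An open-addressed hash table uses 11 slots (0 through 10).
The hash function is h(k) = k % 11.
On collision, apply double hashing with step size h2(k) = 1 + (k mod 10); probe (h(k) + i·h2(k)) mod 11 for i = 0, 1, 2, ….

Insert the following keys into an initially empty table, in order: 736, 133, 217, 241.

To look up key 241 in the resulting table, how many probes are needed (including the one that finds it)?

Insert 736: h=10, slot 10 empty → index 10.
Insert 133: h=1, slot 1 empty → index 1.
Insert 217: h=8, slot 8 empty → index 8.
Insert 241: h=10, h2=2, slots 10,1 occupied → index 3.
Table: [-, 133, -, 241, -, -, -, -, 217, -, 736]
Lookup 241: h=10, h2=2, probe 10,1,3 → found at 3.

3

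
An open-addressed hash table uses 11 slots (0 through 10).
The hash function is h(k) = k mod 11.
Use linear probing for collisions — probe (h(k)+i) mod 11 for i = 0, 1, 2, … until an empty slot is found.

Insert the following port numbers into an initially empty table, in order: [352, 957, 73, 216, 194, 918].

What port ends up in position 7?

352: h=0 → slot 0
957: h=0, probe 0,1 → slot 1
73: h=7 → slot 7
216: h=7, probe 7,8 → slot 8
194: h=7, probe 7,8,9 → slot 9
918: h=5 → slot 5
Table: [352, 957, ∅, ∅, ∅, 918, ∅, 73, 216, 194, ∅]

73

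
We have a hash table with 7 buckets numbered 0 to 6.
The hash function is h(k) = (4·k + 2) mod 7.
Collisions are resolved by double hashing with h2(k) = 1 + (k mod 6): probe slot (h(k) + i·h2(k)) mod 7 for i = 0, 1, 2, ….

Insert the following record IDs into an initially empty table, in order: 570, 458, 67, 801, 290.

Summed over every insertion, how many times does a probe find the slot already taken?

Insert 570: h=0, slot 0 empty -> index 0.
Insert 458: h=0, h2=3, slot 0 occupied -> index 3.
Insert 67: h=4, slot 4 empty -> index 4.
Insert 801: h=0, h2=4, slots 0,4 occupied -> index 1.
Insert 290: h=0, h2=3, slots 0,3 occupied -> index 6.
Table: [570, 801, ., 458, 67, ., 290]

5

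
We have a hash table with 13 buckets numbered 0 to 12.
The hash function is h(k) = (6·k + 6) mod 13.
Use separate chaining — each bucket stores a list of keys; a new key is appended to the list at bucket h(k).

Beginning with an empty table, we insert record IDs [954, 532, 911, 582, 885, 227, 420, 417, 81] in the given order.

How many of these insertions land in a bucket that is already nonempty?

Insert 954: h=10, bucket 10 empty -> new chain.
Insert 532: h=0, bucket 0 empty -> new chain.
Insert 911: h=12, bucket 12 empty -> new chain.
Insert 582: h=1, bucket 1 empty -> new chain.
Insert 885: h=12, bucket 12 nonempty -> append to chain.
Insert 227: h=3, bucket 3 empty -> new chain.
Insert 420: h=4, bucket 4 empty -> new chain.
Insert 417: h=12, bucket 12 nonempty -> append to chain.
Insert 81: h=11, bucket 11 empty -> new chain.
Final buckets:
0: 532
1: 582
2: _
3: 227
4: 420
5: _
6: _
7: _
8: _
9: _
10: 954
11: 81
12: 911 -> 885 -> 417

2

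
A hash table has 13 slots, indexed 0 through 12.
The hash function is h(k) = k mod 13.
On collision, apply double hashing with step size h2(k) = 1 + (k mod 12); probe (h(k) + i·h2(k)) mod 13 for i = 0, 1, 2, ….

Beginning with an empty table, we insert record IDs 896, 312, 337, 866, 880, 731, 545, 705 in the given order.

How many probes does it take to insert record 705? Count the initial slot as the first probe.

3

896: h=12 => slot 12
312: h=0 => slot 0
337: h=12, h2=2, probe 12,1 => slot 1
866: h=8 => slot 8
880: h=9 => slot 9
731: h=3 => slot 3
545: h=12, h2=6, probe 12,5 => slot 5
705: h=3, h2=10, probe 3,0,10 => slot 10
Table: [312, 337, ., 731, ., 545, ., ., 866, 880, 705, ., 896]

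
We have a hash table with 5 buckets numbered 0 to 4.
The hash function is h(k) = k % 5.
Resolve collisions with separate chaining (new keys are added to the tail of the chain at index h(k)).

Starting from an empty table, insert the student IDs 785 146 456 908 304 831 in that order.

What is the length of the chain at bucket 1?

785 -> bucket 0
146 -> bucket 1
456 -> bucket 1 (collision)
908 -> bucket 3
304 -> bucket 4
831 -> bucket 1 (collision)
Final buckets:
0: 785
1: 146 -> 456 -> 831
2: .
3: 908
4: 304

3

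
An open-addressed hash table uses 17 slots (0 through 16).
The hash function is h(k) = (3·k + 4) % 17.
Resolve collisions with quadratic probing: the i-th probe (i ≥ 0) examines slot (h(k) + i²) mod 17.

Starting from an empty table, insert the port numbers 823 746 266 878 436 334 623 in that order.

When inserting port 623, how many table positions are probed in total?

5

Insert 823: h=8, slot 8 empty -> index 8.
Insert 746: h=15, slot 15 empty -> index 15.
Insert 266: h=3, slot 3 empty -> index 3.
Insert 878: h=3, slot 3 occupied -> index 4.
Insert 436: h=3, slots 3,4 occupied -> index 7.
Insert 334: h=3, slots 3,4,7 occupied -> index 12.
Insert 623: h=3, slots 3,4,7,12 occupied -> index 2.
Table: [., ., 623, 266, 878, ., ., 436, 823, ., ., ., 334, ., ., 746, .]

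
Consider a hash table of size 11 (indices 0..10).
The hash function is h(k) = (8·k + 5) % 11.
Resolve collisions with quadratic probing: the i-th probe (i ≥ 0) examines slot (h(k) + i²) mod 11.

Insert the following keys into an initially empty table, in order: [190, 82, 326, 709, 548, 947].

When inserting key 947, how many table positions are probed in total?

190: h=7 → slot 7
82: h=1 → slot 1
326: h=6 → slot 6
709: h=1, probe 1,2 → slot 2
548: h=0 → slot 0
947: h=2, probe 2,3 → slot 3
Table: [548, 82, 709, 947, ∅, ∅, 326, 190, ∅, ∅, ∅]

2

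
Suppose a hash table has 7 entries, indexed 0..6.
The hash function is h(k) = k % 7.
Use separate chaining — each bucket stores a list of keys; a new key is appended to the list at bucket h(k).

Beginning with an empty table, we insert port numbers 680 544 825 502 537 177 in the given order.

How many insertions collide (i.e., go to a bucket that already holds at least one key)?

680 -> bucket 1
544 -> bucket 5
825 -> bucket 6
502 -> bucket 5 (collision)
537 -> bucket 5 (collision)
177 -> bucket 2
Final buckets:
0: _
1: 680
2: 177
3: _
4: _
5: 544 -> 502 -> 537
6: 825

2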